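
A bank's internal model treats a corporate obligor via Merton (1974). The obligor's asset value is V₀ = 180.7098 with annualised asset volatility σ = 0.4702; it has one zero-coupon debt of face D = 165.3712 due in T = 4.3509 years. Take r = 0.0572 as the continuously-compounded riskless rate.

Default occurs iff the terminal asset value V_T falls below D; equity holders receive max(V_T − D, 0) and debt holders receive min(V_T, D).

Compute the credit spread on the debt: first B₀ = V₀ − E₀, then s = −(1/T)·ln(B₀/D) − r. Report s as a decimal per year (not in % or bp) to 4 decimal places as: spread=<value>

Apply the equity-as-call identities (strike 165.3712, horizon 4.3509 years):
d₁ = [ln(V₀/D) + (r + σ²/2)T] / (σ√T)
   = [ln(180.7098/165.3712) + (0.0572 + 0.5·0.4702²)·4.3509] / (0.4702·√4.3509)
   = [0.088700 + 0.729837] / 0.980781 = 0.834577
d₂ = d₁ − σ√T = 0.834577 − 0.980781 = -0.146205
N(d₁) = 0.798022,  N(d₂) = 0.441880,  e^(−rT) = 0.779680
E₀ = V₀·N(d₁) − D·e^(−rT)·N(d₂)
   = 180.7098·0.798022 − 165.3712·0.779680·0.441880 = 87.235871
B₀ = V₀ − E₀ = 180.7098 − 87.235871 = 93.473929
spread = −(1/T)·ln(B₀/D) − r = −(1/4.3509)·ln(93.473929/165.3712) − 0.0572 = 0.07392461

spread=0.0739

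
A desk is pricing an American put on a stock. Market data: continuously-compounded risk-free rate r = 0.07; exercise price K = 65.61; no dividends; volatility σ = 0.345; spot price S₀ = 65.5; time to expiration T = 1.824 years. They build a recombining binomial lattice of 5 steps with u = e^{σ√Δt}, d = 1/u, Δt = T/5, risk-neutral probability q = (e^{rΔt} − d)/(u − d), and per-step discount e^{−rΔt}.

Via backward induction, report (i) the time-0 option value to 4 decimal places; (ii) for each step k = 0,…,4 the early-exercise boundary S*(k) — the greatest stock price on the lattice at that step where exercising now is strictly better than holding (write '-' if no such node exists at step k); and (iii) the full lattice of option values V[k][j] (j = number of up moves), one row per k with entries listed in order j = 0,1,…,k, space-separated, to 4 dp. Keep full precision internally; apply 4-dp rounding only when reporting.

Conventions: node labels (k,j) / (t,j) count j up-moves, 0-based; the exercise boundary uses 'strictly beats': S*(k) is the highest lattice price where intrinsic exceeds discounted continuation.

Δt=0.36480  u=1.23168  d=0.81190  q=0.50971  discount=0.97479
step 5 (expiry): payoffs max(K−S,0) = 42.5021 30.5548 12.4304 0.0000 0.0000 0.0000
step 4: (k=4,j=0): S=28.4614, K−S=37.1486, hold=35.4944 ⇒ V=37.1486 exercise | (k=4,j=1): S=43.1766, K−S=22.4334, hold=20.7792 ⇒ V=22.4334 exercise | (k=4,j=2): S=65.5000, K−S=0.1100, hold=5.9408 ⇒ V=5.9408 continue | (k=4,j=3): S=99.3651, K−S=0.0000, hold=0.0000 ⇒ V=0.0000 continue | (k=4,j=4): S=150.7393, K−S=0.0000, hold=0.0000 ⇒ V=0.0000 continue  boundary S*=43.1766
step 3: (k=3,j=0): S=35.0552, K−S=30.5548, hold=28.9006 ⇒ V=30.5548 exercise | (k=3,j=1): S=53.1796, K−S=12.4304, hold=13.6733 ⇒ V=13.6733 continue | (k=3,j=2): S=80.6747, K−S=0.0000, hold=2.8393 ⇒ V=2.8393 continue | (k=3,j=3): S=122.3856, K−S=0.0000, hold=0.0000 ⇒ V=0.0000 continue  boundary S*=35.0552
step 2: (k=2,j=0): S=43.1766, K−S=22.4334, hold=21.3967 ⇒ V=22.4334 exercise | (k=2,j=1): S=65.5000, K−S=0.1100, hold=7.9456 ⇒ V=7.9456 continue | (k=2,j=2): S=99.3651, K−S=0.0000, hold=1.3570 ⇒ V=1.3570 continue  boundary S*=43.1766
step 1: (k=1,j=0): S=53.1796, K−S=12.4304, hold=14.6694 ⇒ V=14.6694 continue | (k=1,j=1): S=80.6747, K−S=0.0000, hold=4.4717 ⇒ V=4.4717 continue  boundary S*=-
step 0: (k=0,j=0): S=65.5000, K−S=0.1100, hold=9.2327 ⇒ V=9.2327 continue  boundary S*=-

price = 9.2327
boundary = - - 43.1766 35.0552 43.1766
tree:
9.2327
14.6694 4.4717
22.4334 7.9456 1.3570
30.5548 13.6733 2.8393 0.0000
37.1486 22.4334 5.9408 0.0000 0.0000
42.5021 30.5548 12.4304 0.0000 0.0000 0.0000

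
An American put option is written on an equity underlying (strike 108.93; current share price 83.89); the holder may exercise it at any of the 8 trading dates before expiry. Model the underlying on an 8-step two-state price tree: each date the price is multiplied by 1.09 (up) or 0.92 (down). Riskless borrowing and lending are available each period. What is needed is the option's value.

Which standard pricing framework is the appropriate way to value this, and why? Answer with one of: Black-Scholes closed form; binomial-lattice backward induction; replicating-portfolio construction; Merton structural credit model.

Key observation: early exercise of the strike-108.93 put must be checked at each of the 8 dates (spot 83.89), which forces a node-by-node comparison of intrinsic and continuation value backward from expiry.

framework: binomial-lattice backward induction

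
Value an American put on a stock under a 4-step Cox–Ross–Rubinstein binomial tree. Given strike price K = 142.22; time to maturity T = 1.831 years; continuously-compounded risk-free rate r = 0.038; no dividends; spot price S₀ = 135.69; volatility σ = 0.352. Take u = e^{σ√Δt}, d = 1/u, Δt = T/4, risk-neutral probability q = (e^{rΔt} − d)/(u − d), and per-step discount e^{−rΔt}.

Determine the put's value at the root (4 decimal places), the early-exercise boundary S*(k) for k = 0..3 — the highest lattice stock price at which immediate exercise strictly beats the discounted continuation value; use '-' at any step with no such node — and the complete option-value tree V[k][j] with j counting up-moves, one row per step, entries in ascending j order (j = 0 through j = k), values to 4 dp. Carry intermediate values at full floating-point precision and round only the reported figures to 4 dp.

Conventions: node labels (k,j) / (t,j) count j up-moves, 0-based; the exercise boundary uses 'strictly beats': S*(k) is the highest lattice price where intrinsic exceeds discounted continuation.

price = 25.1676
boundary = - - 84.2734 106.9348
tree:
25.1676
39.0101 10.9299
57.9466 19.7012 1.7235
75.8057 35.2852 3.3548 0.0000
89.8801 57.9466 6.5300 0.0000 0.0000

Δt=0.45775, u=1.26890, d=0.78808, q=0.47723, disc=e^(-rΔt)=0.98276
k=4 terminal: V=max(K-S,0) → 89.8801 57.9466 6.5300 0.0000 0.0000
k=3: j=0 S=66.4143 intr=75.8057 cont=73.3532 V=75.8057[EX]; j=1 S=106.9348 intr=35.2852 cont=32.8327 V=35.2852[EX]; j=2 S=172.1776 intr=0.0000 cont=3.3548 V=3.3548[hold]; j=3 S=277.2260 intr=0.0000 cont=0.0000 V=0.0000[hold]  S*(3)=106.9348
k=2: j=0 S=84.2734 intr=57.9466 cont=55.4942 V=57.9466[EX]; j=1 S=135.6900 intr=6.5300 cont=19.7012 V=19.7012[hold]; j=2 S=218.4768 intr=0.0000 cont=1.7235 V=1.7235[hold]  S*(2)=84.2734
k=1: j=0 S=106.9348 intr=35.2852 cont=39.0101 V=39.0101[hold]; j=1 S=172.1776 intr=0.0000 cont=10.9299 V=10.9299[hold]  S*(1)=-
k=0: j=0 S=135.6900 intr=6.5300 cont=25.1676 V=25.1676[hold]  S*(0)=-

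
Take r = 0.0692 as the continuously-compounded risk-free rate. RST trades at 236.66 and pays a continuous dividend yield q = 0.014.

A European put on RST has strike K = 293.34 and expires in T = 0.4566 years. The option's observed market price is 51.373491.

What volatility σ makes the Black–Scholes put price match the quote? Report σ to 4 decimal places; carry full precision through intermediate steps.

sigma = 0.2344

At σ = 0.2344 the Black–Scholes value reproduces the quote:
σ√T = 0.2344·√0.4566 = 0.158389
d₁ = (ln(S/K) + (r−q+σ²/2)T) / (σ√T) = (ln(236.66/293.34) + (0.0692−0.014+0.2344²/2)·0.4566) / 0.158389 = (-0.214708 + 0.037748) / 0.158389 = -1.117248
d₂ = d₁ − σ√T = -1.117248 − 0.158389 = -1.275637
e^{−rT} = 0.968897
e^{−qT} = 0.993628
N(−d₁) = 0.868056,  N(−d₂) = 0.898958
V = K·e^{−rT}·N(−d₂) − S·e^{−qT}·N(−d₁) = 255.498538 − 204.125046 = 51.373491 (equal to the quote); since ∂V/∂σ > 0 for all σ, the implied volatility is unique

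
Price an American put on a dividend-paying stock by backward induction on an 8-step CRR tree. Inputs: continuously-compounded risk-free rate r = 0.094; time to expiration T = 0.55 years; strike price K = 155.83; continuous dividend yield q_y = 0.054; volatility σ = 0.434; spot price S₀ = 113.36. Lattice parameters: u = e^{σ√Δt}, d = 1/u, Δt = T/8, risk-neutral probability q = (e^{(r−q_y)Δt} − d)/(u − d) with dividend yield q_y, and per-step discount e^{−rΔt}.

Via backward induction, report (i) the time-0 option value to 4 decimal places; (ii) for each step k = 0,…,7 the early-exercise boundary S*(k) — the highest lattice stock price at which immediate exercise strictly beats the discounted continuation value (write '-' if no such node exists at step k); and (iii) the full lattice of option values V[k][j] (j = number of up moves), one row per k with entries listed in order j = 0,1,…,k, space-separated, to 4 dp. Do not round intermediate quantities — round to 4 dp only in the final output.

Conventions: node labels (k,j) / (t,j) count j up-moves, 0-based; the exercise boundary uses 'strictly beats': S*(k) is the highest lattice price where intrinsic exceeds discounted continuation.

price = 44.0671
boundary = - 101.1670 90.2855 101.1670 90.2855 101.1670 113.3600 127.0225
tree:
44.0671
54.6630 33.3459
65.5445 43.4004 23.0588
75.2556 54.6630 31.9584 13.8668
83.9221 65.5445 42.6942 20.9254 6.5170
91.6565 75.2556 54.6630 30.4888 10.9961 1.8225
98.5590 83.9221 65.5445 42.4700 18.1065 3.5526 0.0000
104.7191 91.6565 75.2556 54.6630 28.8075 6.9249 0.0000 0.0000
110.2166 98.5590 83.9221 65.5445 42.4700 13.4983 0.0000 0.0000 0.0000

params: Δt=0.06875 u=1.12052 d=0.89244 q=0.48366 e^(-rΔt)=0.99356
t_8 payoffs: 110.2166 98.5590 83.9221 65.5445 42.4700 13.4983 0.0000 0.0000 0.0000
t_7: node(7,0) S=51.1109 payoff=104.7191 vs cont=103.9047 → 104.7191 [stop]  node(7,1) S=64.1735 payoff=91.6565 vs cont=90.8905 → 91.6565 [stop]  node(7,2) S=80.5744 payoff=75.2556 vs cont=74.5503 → 75.2556 [stop]  node(7,3) S=101.1670 payoff=54.6630 vs cont=54.0341 → 54.6630 [stop]  node(7,4) S=127.0225 payoff=28.8075 vs cont=28.2744 → 28.8075 [stop]  node(7,5) S=159.4860 payoff=0.0000 vs cont=6.9249 → 6.9249 [wait]  node(7,6) S=200.2462 payoff=0.0000 vs cont=0.0000 → 0.0000 [wait]  node(7,7) S=251.4235 payoff=0.0000 vs cont=0.0000 → 0.0000 [wait]  ⇒ S*(7)=127.0225
t_6: node(6,0) S=57.2710 payoff=98.5590 vs cont=97.7674 → 98.5590 [stop]  node(6,1) S=71.9079 payoff=83.9221 vs cont=83.1848 → 83.9221 [stop]  node(6,2) S=90.2855 payoff=65.5445 vs cont=64.8752 → 65.5445 [stop]  node(6,3) S=113.3600 payoff=42.4700 vs cont=41.8863 → 42.4700 [stop]  node(6,4) S=142.3317 payoff=13.4983 vs cont=18.1065 → 18.1065 [wait]  node(6,5) S=178.7077 payoff=0.0000 vs cont=3.5526 → 3.5526 [wait]  node(6,6) S=224.3805 payoff=0.0000 vs cont=0.0000 → 0.0000 [wait]  ⇒ S*(6)=113.3600
t_5: node(5,0) S=64.1735 payoff=91.6565 vs cont=90.8905 → 91.6565 [stop]  node(5,1) S=80.5744 payoff=75.2556 vs cont=74.5503 → 75.2556 [stop]  node(5,2) S=101.1670 payoff=54.6630 vs cont=54.0341 → 54.6630 [stop]  node(5,3) S=127.0225 payoff=28.8075 vs cont=30.4888 → 30.4888 [wait]  node(5,4) S=159.4860 payoff=0.0000 vs cont=10.9961 → 10.9961 [wait]  node(5,5) S=200.2462 payoff=0.0000 vs cont=1.8225 → 1.8225 [wait]  ⇒ S*(5)=101.1670
t_4: node(4,0) S=71.9079 payoff=83.9221 vs cont=83.1848 → 83.9221 [stop]  node(4,1) S=90.2855 payoff=65.5445 vs cont=64.8752 → 65.5445 [stop]  node(4,2) S=113.3600 payoff=42.4700 vs cont=42.6942 → 42.6942 [wait]  node(4,3) S=142.3317 payoff=13.4983 vs cont=20.9254 → 20.9254 [wait]  node(4,4) S=178.7077 payoff=0.0000 vs cont=6.5170 → 6.5170 [wait]  ⇒ S*(4)=90.2855
t_3: node(3,0) S=80.5744 payoff=75.2556 vs cont=74.5503 → 75.2556 [stop]  node(3,1) S=101.1670 payoff=54.6630 vs cont=54.1418 → 54.6630 [stop]  node(3,2) S=127.0225 payoff=28.8075 vs cont=31.9584 → 31.9584 [wait]  node(3,3) S=159.4860 payoff=0.0000 vs cont=13.8668 → 13.8668 [wait]  ⇒ S*(3)=101.1670
t_2: node(2,0) S=90.2855 payoff=65.5445 vs cont=64.8752 → 65.5445 [stop]  node(2,1) S=113.3600 payoff=42.4700 vs cont=43.4004 → 43.4004 [wait]  node(2,2) S=142.3317 payoff=13.4983 vs cont=23.0588 → 23.0588 [wait]  ⇒ S*(2)=90.2855
t_1: node(1,0) S=101.1670 payoff=54.6630 vs cont=54.4812 → 54.6630 [stop]  node(1,1) S=127.0225 payoff=28.8075 vs cont=33.3459 → 33.3459 [wait]  ⇒ S*(1)=101.1670
t_0: node(0,0) S=113.3600 payoff=42.4700 vs cont=44.0671 → 44.0671 [wait]  ⇒ S*(0)=-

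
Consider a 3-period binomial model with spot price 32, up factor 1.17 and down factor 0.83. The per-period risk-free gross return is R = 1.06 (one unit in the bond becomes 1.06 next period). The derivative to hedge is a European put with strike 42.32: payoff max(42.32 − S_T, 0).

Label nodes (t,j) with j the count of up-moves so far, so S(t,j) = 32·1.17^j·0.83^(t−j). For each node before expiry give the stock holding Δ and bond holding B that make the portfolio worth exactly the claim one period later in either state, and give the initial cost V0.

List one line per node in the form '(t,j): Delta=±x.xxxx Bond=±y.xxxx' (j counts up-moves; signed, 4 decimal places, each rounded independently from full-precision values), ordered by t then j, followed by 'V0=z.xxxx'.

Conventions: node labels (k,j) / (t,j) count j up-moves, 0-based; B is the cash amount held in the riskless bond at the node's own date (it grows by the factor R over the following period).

Arbitrage-free pricing uses the up-move probability p* = (R−d)/(u−d) = 0.6765, discounting each step at R = 1.06.
Expiry values: V(3,0)=24.0228, V(3,1)=16.5276, V(3,2)=5.9620, V(3,3)=0.0000
  t=2,j=0: stock 22.0448 → up 25.7924 (V=16.5276), down 18.2972 (V=24.0228). Price 17.8797; hedge Δ=-1.0000, bond B=39.9245.
  t=2,j=1: stock 31.0752 → up 36.3580 (V=5.9620), down 25.7924 (V=16.5276). Price 8.8493; hedge Δ=-1.0000, bond B=39.9245.
  t=2,j=2: stock 43.8048 → up 51.2516 (V=0.0000), down 36.3580 (V=5.9620). Price 1.8197; hedge Δ=-0.4003, bond B=19.3550.
  t=1,j=0: stock 26.5600 → up 31.0752 (V=8.8493), down 22.0448 (V=17.8797). Price 11.1046; hedge Δ=-1.0000, bond B=37.6646.
  t=1,j=1: stock 37.4400 → up 43.8048 (V=1.8197), down 31.0752 (V=8.8493). Price 3.8623; hedge Δ=-0.5522, bond B=24.5376.
  t=0,j=0: stock 32.0000 → up 37.4400 (V=3.8623), down 26.5600 (V=11.1046). Price 5.8541; hedge Δ=-0.6657, bond B=27.1553.
As a check, the time-0 holding Δ(0,0)·S0 + B(0,0) comes to 5.8541 — exactly V0.

(0,0): Delta=-0.6657 Bond=27.1553
(1,0): Delta=-1.0000 Bond=37.6646
(1,1): Delta=-0.5522 Bond=24.5376
(2,0): Delta=-1.0000 Bond=39.9245
(2,1): Delta=-1.0000 Bond=39.9245
(2,2): Delta=-0.4003 Bond=19.3550
V0=5.8541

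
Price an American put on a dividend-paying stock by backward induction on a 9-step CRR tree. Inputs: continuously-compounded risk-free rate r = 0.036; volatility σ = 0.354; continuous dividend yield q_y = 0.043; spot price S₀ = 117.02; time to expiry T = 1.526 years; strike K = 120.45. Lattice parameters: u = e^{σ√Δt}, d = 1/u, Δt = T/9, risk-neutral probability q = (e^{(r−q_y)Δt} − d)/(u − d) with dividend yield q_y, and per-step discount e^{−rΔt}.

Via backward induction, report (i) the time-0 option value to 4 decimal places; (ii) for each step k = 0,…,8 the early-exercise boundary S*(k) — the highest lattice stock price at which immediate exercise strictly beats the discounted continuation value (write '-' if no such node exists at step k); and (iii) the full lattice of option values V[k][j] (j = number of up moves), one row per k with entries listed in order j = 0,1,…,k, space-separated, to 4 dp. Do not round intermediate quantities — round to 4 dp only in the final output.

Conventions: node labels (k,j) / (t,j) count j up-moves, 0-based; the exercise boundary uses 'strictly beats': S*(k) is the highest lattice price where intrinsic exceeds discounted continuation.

price = 22.3324
boundary = - - - - 65.3186 56.4587 65.3186 75.5688 87.4276
tree:
22.3324
29.2045 14.5486
37.1808 20.2138 8.0804
45.9764 27.3330 12.1113 3.4478
55.1314 35.8230 17.7134 5.6848 0.8631
63.9913 45.3140 25.1391 9.2170 1.6069 0.0000
71.6494 55.1314 34.3730 14.6155 2.9915 0.0000 0.0000
78.2688 63.9913 44.8812 22.4737 5.5693 0.0000 0.0000 0.0000
83.9903 71.6494 55.1314 33.0224 10.3683 0.0000 0.0000 0.0000 0.0000
88.9357 78.2688 63.9913 44.8812 19.3027 0.0000 0.0000 0.0000 0.0000 0.0000

Δt=0.16956  u=1.15693  d=0.86436  q=0.45957  discount=0.99391
step 9 (expiry): payoffs max(K−S,0) = 88.9357 78.2688 63.9913 44.8812 19.3027 0.0000 0.0000 0.0000 0.0000 0.0000
step 8: (k=8,j=0): S=36.4597, K−S=83.9903, hold=83.5221 ⇒ V=83.9903 exercise | (k=8,j=1): S=48.8006, K−S=71.6494, hold=71.2709 ⇒ V=71.6494 exercise | (k=8,j=2): S=65.3186, K−S=55.1314, hold=54.8729 ⇒ V=55.1314 exercise | (k=8,j=3): S=87.4276, K−S=33.0224, hold=32.9245 ⇒ V=33.0224 exercise | (k=8,j=4): S=117.0200, K−S=3.4300, hold=10.3683 ⇒ V=10.3683 continue | (k=8,j=5): S=156.6288, K−S=0.0000, hold=0.0000 ⇒ V=0.0000 continue | (k=8,j=6): S=209.6444, K−S=0.0000, hold=0.0000 ⇒ V=0.0000 continue | (k=8,j=7): S=280.6047, K−S=0.0000, hold=0.0000 ⇒ V=0.0000 continue | (k=8,j=8): S=375.5836, K−S=0.0000, hold=0.0000 ⇒ V=0.0000 continue  boundary S*=87.4276
step 7: (k=7,j=0): S=42.1812, K−S=78.2688, hold=77.8422 ⇒ V=78.2688 exercise | (k=7,j=1): S=56.4587, K−S=63.9913, hold=63.6684 ⇒ V=63.9913 exercise | (k=7,j=2): S=75.5688, K−S=44.8812, hold=44.6971 ⇒ V=44.8812 exercise | (k=7,j=3): S=101.1473, K−S=19.3027, hold=22.4737 ⇒ V=22.4737 continue | (k=7,j=4): S=135.3836, K−S=0.0000, hold=5.5693 ⇒ V=5.5693 continue | (k=7,j=5): S=181.2081, K−S=0.0000, hold=0.0000 ⇒ V=0.0000 continue | (k=7,j=6): S=242.5432, K−S=0.0000, hold=0.0000 ⇒ V=0.0000 continue | (k=7,j=7): S=324.6391, K−S=0.0000, hold=0.0000 ⇒ V=0.0000 continue  boundary S*=75.5688
step 6: (k=6,j=0): S=48.8006, K−S=71.6494, hold=71.2709 ⇒ V=71.6494 exercise | (k=6,j=1): S=65.3186, K−S=55.1314, hold=54.8729 ⇒ V=55.1314 exercise | (k=6,j=2): S=87.4276, K−S=33.0224, hold=34.3730 ⇒ V=34.3730 continue | (k=6,j=3): S=117.0200, K−S=3.4300, hold=14.6155 ⇒ V=14.6155 continue | (k=6,j=4): S=156.6288, K−S=0.0000, hold=2.9915 ⇒ V=2.9915 continue | (k=6,j=5): S=209.6444, K−S=0.0000, hold=0.0000 ⇒ V=0.0000 continue | (k=6,j=6): S=280.6047, K−S=0.0000, hold=0.0000 ⇒ V=0.0000 continue  boundary S*=65.3186
step 5: (k=5,j=0): S=56.4587, K−S=63.9913, hold=63.6684 ⇒ V=63.9913 exercise | (k=5,j=1): S=75.5688, K−S=44.8812, hold=45.3140 ⇒ V=45.3140 continue | (k=5,j=2): S=101.1473, K−S=19.3027, hold=25.1391 ⇒ V=25.1391 continue | (k=5,j=3): S=135.3836, K−S=0.0000, hold=9.2170 ⇒ V=9.2170 continue | (k=5,j=4): S=181.2081, K−S=0.0000, hold=1.6069 ⇒ V=1.6069 continue | (k=5,j=5): S=242.5432, K−S=0.0000, hold=0.0000 ⇒ V=0.0000 continue  boundary S*=56.4587
step 4: (k=4,j=0): S=65.3186, K−S=55.1314, hold=55.0706 ⇒ V=55.1314 exercise | (k=4,j=1): S=87.4276, K−S=33.0224, hold=35.8230 ⇒ V=35.8230 continue | (k=4,j=2): S=117.0200, K−S=3.4300, hold=17.7134 ⇒ V=17.7134 continue | (k=4,j=3): S=156.6288, K−S=0.0000, hold=5.6848 ⇒ V=5.6848 continue | (k=4,j=4): S=209.6444, K−S=0.0000, hold=0.8631 ⇒ V=0.8631 continue  boundary S*=65.3186
step 3: (k=3,j=0): S=75.5688, K−S=44.8812, hold=45.9764 ⇒ V=45.9764 continue | (k=3,j=1): S=101.1473, K−S=19.3027, hold=27.3330 ⇒ V=27.3330 continue | (k=3,j=2): S=135.3836, K−S=0.0000, hold=12.1113 ⇒ V=12.1113 continue | (k=3,j=3): S=181.2081, K−S=0.0000, hold=3.4478 ⇒ V=3.4478 continue  boundary S*=-
step 2: (k=2,j=0): S=87.4276, K−S=33.0224, hold=37.1808 ⇒ V=37.1808 continue | (k=2,j=1): S=117.0200, K−S=3.4300, hold=20.2138 ⇒ V=20.2138 continue | (k=2,j=2): S=156.6288, K−S=0.0000, hold=8.0804 ⇒ V=8.0804 continue  boundary S*=-
step 1: (k=1,j=0): S=101.1473, K−S=19.3027, hold=29.2045 ⇒ V=29.2045 continue | (k=1,j=1): S=135.3836, K−S=0.0000, hold=14.5486 ⇒ V=14.5486 continue  boundary S*=-
step 0: (k=0,j=0): S=117.0200, K−S=3.4300, hold=22.3324 ⇒ V=22.3324 continue  boundary S*=-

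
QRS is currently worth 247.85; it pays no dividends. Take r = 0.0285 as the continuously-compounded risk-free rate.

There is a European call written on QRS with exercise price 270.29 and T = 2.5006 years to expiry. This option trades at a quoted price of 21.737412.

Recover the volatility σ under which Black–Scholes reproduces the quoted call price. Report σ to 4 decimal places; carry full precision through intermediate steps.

At σ = 0.1502 the Black–Scholes value reproduces the quote:
σ√T = 0.1502·√2.5006 = 0.237516
d₁ = (ln(S/K) + (r+σ²/2)T) / (σ√T) = (ln(247.85/270.29) + (0.0285+0.1502²/2)·2.5006) / 0.237516 = (-0.086672 + 0.099474) / 0.237516 = 0.053900
d₂ = d₁ − σ√T = 0.053900 − 0.237516 = -0.183615
e^{−rT} = 0.931213
N(d₁) = 0.521493,  N(d₂) = 0.427158
V = S·N(d₁) − K·e^{−rT}·N(d₂) = 129.251977 − 107.514565 = 21.737412 (the observed quote) — the price is monotone increasing in volatility, hence this σ is the only solution

sigma = 0.1502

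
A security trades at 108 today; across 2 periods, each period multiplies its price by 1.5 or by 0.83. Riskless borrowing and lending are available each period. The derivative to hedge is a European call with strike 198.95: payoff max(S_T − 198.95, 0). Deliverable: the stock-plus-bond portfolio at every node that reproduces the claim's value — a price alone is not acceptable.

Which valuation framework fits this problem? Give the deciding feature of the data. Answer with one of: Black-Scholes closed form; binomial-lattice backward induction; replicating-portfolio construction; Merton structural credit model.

Key observation: the mandate to exhibit the hedge at every date and state singles out the replicating-portfolio construction on the 2-period tree with factors 1.5 and 0.83 from 108.

framework: replicating-portfolio construction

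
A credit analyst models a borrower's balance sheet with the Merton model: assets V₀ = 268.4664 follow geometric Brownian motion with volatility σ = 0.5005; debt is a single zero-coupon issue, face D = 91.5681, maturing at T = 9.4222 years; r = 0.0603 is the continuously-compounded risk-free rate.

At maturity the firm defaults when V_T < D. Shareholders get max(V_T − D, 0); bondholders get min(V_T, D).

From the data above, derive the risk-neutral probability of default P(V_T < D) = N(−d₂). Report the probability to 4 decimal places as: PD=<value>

Apply the equity-as-call identities (strike 91.5681, horizon 9.4222 years):
d₁ = [ln(V₀/D) + (r + σ²/2)T] / (σ√T)
   = [ln(268.4664/91.5681) + (0.0603 + 0.5·0.5005²)·9.4222] / (0.5005·√9.4222)
   = [1.075643 + 1.748290] / 1.536315 = 1.838121
d₂ = d₁ − σ√T = 1.838121 − 1.536315 = 0.301806
risk-neutral PD = N(−d₂) = N(-0.301806) = 0.381400

PD=0.3814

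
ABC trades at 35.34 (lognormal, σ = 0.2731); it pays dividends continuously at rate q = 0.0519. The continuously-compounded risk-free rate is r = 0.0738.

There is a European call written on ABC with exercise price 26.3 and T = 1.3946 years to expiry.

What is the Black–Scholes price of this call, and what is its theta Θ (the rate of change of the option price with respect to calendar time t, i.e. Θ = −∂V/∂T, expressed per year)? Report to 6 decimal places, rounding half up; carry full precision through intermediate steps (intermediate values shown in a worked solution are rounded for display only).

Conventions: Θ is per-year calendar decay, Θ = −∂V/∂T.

price = 9.873781
Θ = -0.667403

σ√T = 0.2731·√1.3946 = 0.322512
d₁ = (ln(S/K) + (r−q+σ²/2)T) / (σ√T) = (ln(35.34/26.3) + (0.0738−0.0519+0.2731²/2)·1.3946) / 0.322512 = (0.295447 + 0.082549) / 0.322512 = 1.172033
d₂ = d₁ − σ√T = 1.172033 − 0.322512 = 0.849521
e^{−rT} = 0.902198
e^{−qT} = 0.930178
N(d₁) = 0.879408,  N(d₂) = 0.802204
Call price V = S·e^{−qT}·N(d₁) − K·e^{−rT}·N(d₂) = 28.908325 − 19.034544 = 9.873781
φ(d₁) = (1/√(2π))·e^{−d₁²/2} = 0.200735
Θ = −S·e^{−qT}·φ(d₁)·σ/(2√T) + q·S·e^{−qT}·N(d₁) − r·K·e^{−rT}·N(d₂) = −0.762996 + 1.500342 − 1.404749 = -0.667403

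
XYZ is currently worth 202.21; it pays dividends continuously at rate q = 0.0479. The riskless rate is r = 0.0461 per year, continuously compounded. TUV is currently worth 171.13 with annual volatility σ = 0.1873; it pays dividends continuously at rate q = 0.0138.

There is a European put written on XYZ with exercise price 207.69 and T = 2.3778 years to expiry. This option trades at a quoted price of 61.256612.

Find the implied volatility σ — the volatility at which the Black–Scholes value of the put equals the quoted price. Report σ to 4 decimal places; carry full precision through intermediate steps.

sigma = 0.5323

At σ = 0.5323 the Black–Scholes value reproduces the quote:
σ√T = 0.5323·√2.3778 = 0.820813
d₁ = (ln(S/K) + (r−q+σ²/2)T) / (σ√T) = (ln(202.21/207.69) + (0.0461−0.0479+0.5323²/2)·2.3778) / 0.820813 = (-0.026740 + 0.332587) / 0.820813 = 0.372615
d₂ = d₁ − σ√T = 0.372615 − 0.820813 = -0.448198
e^{−rT} = 0.896178
e^{−qT} = 0.892350
N(−d₁) = 0.354718,  N(−d₂) = 0.672995
V = K·e^{−rT}·N(−d₂) − S·e^{−qT}·N(−d₁) = 125.262611 − 64.005999 = 61.256612 (matching the quote); vega is positive throughout, so no other σ reproduces this price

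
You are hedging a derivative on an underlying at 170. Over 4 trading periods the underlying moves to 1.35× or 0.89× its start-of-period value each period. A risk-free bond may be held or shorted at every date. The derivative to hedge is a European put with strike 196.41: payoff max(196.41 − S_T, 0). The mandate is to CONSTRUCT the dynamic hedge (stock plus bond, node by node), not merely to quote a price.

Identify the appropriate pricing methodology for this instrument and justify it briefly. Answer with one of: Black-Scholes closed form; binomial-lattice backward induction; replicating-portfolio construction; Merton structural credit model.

Key observation: the task asks for the hedge itself — share and bond holdings at every node of the 4-period tree on spot 170 with factors 1.35/0.89 — which is exactly what the replicating-portfolio construction produces.

framework: replicating-portfolio construction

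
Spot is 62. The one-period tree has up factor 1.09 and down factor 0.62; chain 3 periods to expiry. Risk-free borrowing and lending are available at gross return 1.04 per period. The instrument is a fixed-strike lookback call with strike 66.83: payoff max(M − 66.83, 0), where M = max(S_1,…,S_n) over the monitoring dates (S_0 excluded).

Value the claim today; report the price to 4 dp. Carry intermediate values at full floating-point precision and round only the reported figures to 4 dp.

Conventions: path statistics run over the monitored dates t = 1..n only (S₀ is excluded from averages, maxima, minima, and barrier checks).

With p* = (R−d)/(u−d) = 0.8936, sum probability × payoff across the paths and divide by R^3.
Enumerate all 2^3 = 8 price paths (U = up ×1.09, D = down ×0.62); each path with k up-moves has probability p*^k·(1−p*)^(3−k).
DDD: M=38.4400, payoff=0.0000, prob=0.001204
UDD: M=67.5800, payoff=0.7500, prob=0.010113
DUD: M=41.8996, payoff=0.0000, prob=0.010113
UUD: M=73.6622, payoff=6.8322, prob=0.084952
DDU: M=38.4400, payoff=0.0000, prob=0.010113
UDU: M=67.5800, payoff=0.7500, prob=0.084952
DUU: M=45.6706, payoff=0.0000, prob=0.084952
UUU: M=80.2918, payoff=13.4618, prob=0.713599
Price = Σ prob·payoff / R^3 = 10.258037 / 1.124864 = 9.1194

price = 9.1194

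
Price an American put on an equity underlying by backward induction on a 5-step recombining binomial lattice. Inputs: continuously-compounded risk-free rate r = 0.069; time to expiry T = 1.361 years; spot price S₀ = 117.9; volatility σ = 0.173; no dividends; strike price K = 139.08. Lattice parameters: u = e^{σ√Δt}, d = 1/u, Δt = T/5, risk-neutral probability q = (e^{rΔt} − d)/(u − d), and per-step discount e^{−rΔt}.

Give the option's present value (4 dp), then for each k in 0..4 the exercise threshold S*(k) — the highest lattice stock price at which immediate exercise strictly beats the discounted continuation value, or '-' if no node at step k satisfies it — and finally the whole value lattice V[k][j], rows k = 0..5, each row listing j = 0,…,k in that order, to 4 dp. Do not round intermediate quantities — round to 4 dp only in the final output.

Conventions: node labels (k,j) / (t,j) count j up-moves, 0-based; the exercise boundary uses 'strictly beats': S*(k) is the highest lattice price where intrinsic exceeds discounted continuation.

Δt=0.27220  u=1.09446  d=0.91369  q=0.58234  discount=0.98139
step 5 (expiry): payoffs max(K−S,0) = 64.0009 49.1474 31.3554 10.0434 0.0000 0.0000
step 4: (k=4,j=0): S=82.1709, K−S=56.9091, hold=54.3213 ⇒ V=56.9091 exercise | (k=4,j=1): S=98.4274, K−S=40.6526, hold=38.0648 ⇒ V=40.6526 exercise | (k=4,j=2): S=117.9000, K−S=21.1800, hold=18.5922 ⇒ V=21.1800 exercise | (k=4,j=3): S=141.2250, K−S=0.0000, hold=4.1167 ⇒ V=4.1167 continue | (k=4,j=4): S=169.1647, K−S=0.0000, hold=0.0000 ⇒ V=0.0000 continue  boundary S*=117.9000
step 3: (k=3,j=0): S=89.9326, K−S=49.1474, hold=46.5596 ⇒ V=49.1474 exercise | (k=3,j=1): S=107.7246, K−S=31.3554, hold=28.7676 ⇒ V=31.3554 exercise | (k=3,j=2): S=129.0366, K−S=10.0434, hold=11.0343 ⇒ V=11.0343 continue | (k=3,j=3): S=154.5648, K−S=0.0000, hold=1.6874 ⇒ V=1.6874 continue  boundary S*=107.7246
step 2: (k=2,j=0): S=98.4274, K−S=40.6526, hold=38.0648 ⇒ V=40.6526 exercise | (k=2,j=1): S=117.9000, K−S=21.1800, hold=19.1585 ⇒ V=21.1800 exercise | (k=2,j=2): S=141.2250, K−S=0.0000, hold=5.4872 ⇒ V=5.4872 continue  boundary S*=117.9000
step 1: (k=1,j=0): S=107.7246, K−S=31.3554, hold=28.7676 ⇒ V=31.3554 exercise | (k=1,j=1): S=129.0366, K−S=10.0434, hold=11.8175 ⇒ V=11.8175 continue  boundary S*=107.7246
step 0: (k=0,j=0): S=117.9000, K−S=21.1800, hold=19.6061 ⇒ V=21.1800 exercise  boundary S*=117.9000

price = 21.1800
boundary = 117.9000 107.7246 117.9000 107.7246 117.9000
tree:
21.1800
31.3554 11.8175
40.6526 21.1800 5.4872
49.1474 31.3554 11.0343 1.6874
56.9091 40.6526 21.1800 4.1167 0.0000
64.0009 49.1474 31.3554 10.0434 0.0000 0.0000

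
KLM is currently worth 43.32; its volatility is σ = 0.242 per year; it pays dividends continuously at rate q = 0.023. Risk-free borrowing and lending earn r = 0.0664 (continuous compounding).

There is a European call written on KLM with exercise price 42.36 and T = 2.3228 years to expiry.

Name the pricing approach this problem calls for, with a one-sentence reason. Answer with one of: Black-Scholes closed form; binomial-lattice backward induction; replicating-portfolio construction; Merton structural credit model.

framework: Black-Scholes closed form

Key observation: the strike-42.36 call on KLM is European-exercise on a continuously-modelled lognormal underlying, so its value is a single closed-form evaluation.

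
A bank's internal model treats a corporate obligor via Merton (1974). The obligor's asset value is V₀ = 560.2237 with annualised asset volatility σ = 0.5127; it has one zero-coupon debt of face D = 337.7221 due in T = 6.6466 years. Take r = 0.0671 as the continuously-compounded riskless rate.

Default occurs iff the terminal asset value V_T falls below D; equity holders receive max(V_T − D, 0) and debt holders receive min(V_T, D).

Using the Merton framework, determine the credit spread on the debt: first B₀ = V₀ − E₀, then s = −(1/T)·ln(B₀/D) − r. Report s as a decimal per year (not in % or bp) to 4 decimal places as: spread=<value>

With assets at 560.2237 and a single debt payment of 337.7221 at 6.6466 years:
d₁ = [ln(V₀/D) + (r + σ²/2)T] / (σ√T)
   = [ln(560.2237/337.7221) + (0.0671 + 0.5·0.5127²)·6.6466] / (0.5127·√6.6466)
   = [0.506113 + 1.319554] / 1.321792 = 1.381206
d₂ = d₁ − σ√T = 1.381206 − 1.321792 = 0.059414
N(d₁) = 0.916392,  N(d₂) = 0.523689,  e^(−rT) = 0.640192
E₀ = V₀·N(d₁) − D·e^(−rT)·N(d₂)
   = 560.2237·0.916392 − 337.7221·0.640192·0.523689 = 400.159399
B₀ = V₀ − E₀ = 560.2237 − 400.159399 = 160.064301
spread = −(1/T)·ln(B₀/D) − r = −(1/6.6466)·ln(160.064301/337.7221) − 0.0671 = 0.04523529

spread=0.0452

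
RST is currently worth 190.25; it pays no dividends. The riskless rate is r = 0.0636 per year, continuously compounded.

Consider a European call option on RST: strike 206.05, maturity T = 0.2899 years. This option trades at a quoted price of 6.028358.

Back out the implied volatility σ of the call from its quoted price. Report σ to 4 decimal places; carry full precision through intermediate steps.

sigma = 0.2616

At σ = 0.2616 the Black–Scholes value reproduces the quote:
σ√T = 0.2616·√0.2899 = 0.140852
d₁ = (ln(S/K) + (r+σ²/2)T) / (σ√T) = (ln(190.25/206.05) + (0.0636+0.2616²/2)·0.2899) / 0.140852 = (-0.079780 + 0.028357) / 0.140852 = -0.365084
d₂ = d₁ − σ√T = -0.365084 − 0.140852 = -0.505935
e^{−rT} = 0.981731
N(d₁) = 0.357524,  N(d₂) = 0.306451
V = S·N(d₁) − K·e^{−rT}·N(d₂) = 68.019029 − 61.990670 = 6.028358 (matching the quote); vega is positive throughout, so no other σ reproduces this price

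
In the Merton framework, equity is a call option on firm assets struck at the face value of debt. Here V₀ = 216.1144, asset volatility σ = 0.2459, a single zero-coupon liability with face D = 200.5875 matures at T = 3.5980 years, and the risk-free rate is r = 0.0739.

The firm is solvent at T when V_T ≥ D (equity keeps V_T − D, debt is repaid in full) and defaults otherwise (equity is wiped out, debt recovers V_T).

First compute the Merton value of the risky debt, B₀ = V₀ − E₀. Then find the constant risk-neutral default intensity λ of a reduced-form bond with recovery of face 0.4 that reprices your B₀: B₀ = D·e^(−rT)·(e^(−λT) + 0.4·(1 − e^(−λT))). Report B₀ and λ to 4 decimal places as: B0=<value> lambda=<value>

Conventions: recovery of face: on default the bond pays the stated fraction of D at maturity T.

Equity is a call on the firm's assets struck at D = 200.5875:
d₁ = [ln(V₀/D) + (r + σ²/2)T] / (σ√T)
   = [ln(216.1144/200.5875) + (0.0739 + 0.5·0.2459²)·3.5980] / (0.2459·√3.5980)
   = [0.074557 + 0.374672] / 0.466433 = 0.963117
d₂ = d₁ − σ√T = 0.963117 − 0.466433 = 0.496684
N(d₁) = 0.832256,  N(d₂) = 0.690294,  e^(−rT) = 0.766522
E₀ = V₀·N(d₁) − D·e^(−rT)·N(d₂)
   = 216.1144·0.832256 − 200.5875·0.766522·0.690294 = 73.726467
B₀ = V₀ − E₀ = 216.1144 − 73.726467 = 142.387933
e^(−λT) = (B₀·e^(rT)/D − 0.4)/(1 − 0.4) = (142.3879·1.304594/200.5875 − 0.4)/0.6 = 0.87678660
λ = −ln(0.87678660)/3.5980 = 0.036546

B0=142.3879 lambda=0.0365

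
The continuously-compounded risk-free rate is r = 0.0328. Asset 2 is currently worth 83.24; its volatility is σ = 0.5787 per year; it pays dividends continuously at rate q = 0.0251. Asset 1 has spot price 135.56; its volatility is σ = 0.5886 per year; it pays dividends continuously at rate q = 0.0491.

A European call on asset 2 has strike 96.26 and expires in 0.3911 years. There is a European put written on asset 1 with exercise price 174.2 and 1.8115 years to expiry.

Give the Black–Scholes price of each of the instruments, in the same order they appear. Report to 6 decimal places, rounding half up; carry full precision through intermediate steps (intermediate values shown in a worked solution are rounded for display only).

[asset 2 call K=96.26]
σ√T = 0.5787·√0.3911 = 0.361907
d₁ = (ln(S/K) + (r−q+σ²/2)T) / (σ√T) = (ln(83.24/96.26) + (0.0328−0.0251+0.5787²/2)·0.3911) / 0.361907 = (-0.145325 + 0.068500) / 0.361907 = -0.212278
d₂ = d₁ − σ√T = -0.212278 − 0.361907 = -0.574185
e^{−rT} = 0.987254
e^{−qT} = 0.990231
N(d₁) = 0.415945,  N(d₂) = 0.282921
price = S·e^{−qT}·N(d₁) − K·e^{−rT}·N(d₂) = 34.285051 − 26.886869 = 7.398182
[asset 1 put K=174.2]
σ√T = 0.5886·√1.8115 = 0.792208
d₁ = (ln(S/K) + (r−q+σ²/2)T) / (σ√T) = (ln(135.56/174.2) + (0.0328−0.0491+0.5886²/2)·1.8115) / 0.792208 = (-0.250790 + 0.284270) / 0.792208 = 0.042261
d₂ = d₁ − σ√T = 0.042261 − 0.792208 = -0.749947
e^{−rT} = 0.942314
e^{−qT} = 0.914896
N(−d₁) = 0.483145,  N(−d₂) = 0.773357
price = K·e^{−rT}·N(−d₂) − S·e^{−qT}·N(−d₁) = 126.947285 − 59.921269 = 67.026017

price(asset 2 call K=96.26) = 7.398182
price(asset 1 put K=174.2) = 67.026017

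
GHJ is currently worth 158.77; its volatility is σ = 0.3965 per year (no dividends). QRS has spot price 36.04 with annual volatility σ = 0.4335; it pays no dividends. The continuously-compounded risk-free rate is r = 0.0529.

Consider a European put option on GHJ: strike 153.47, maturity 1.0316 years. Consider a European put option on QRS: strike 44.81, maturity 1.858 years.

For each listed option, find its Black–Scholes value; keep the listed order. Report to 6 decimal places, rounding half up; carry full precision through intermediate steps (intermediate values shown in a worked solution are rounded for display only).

[GHJ put K=153.47]
σ√T = 0.3965·√1.0316 = 0.402716
d₁ = (ln(S/K) + (r+σ²/2)T) / (σ√T) = (ln(158.77/153.47) + (0.0529+0.3965²/2)·1.0316) / 0.402716 = (0.033952 + 0.135662) / 0.402716 = 0.421173
d₂ = d₁ − σ√T = 0.421173 − 0.402716 = 0.018457
e^{−rT} = 0.946891
N(−d₁) = 0.336814,  N(−d₂) = 0.492637
price = K·e^{−rT}·N(−d₂) − S·N(−d₁) = 71.589670 − 53.476000 = 18.113670
[QRS put K=44.81]
σ√T = 0.4335·√1.858 = 0.590897
d₁ = (ln(S/K) + (r+σ²/2)T) / (σ√T) = (ln(36.04/44.81) + (0.0529+0.4335²/2)·1.858) / 0.590897 = (-0.217802 + 0.272868) / 0.590897 = 0.093191
d₂ = d₁ − σ√T = 0.093191 − 0.590897 = -0.497707
e^{−rT} = 0.906388
N(−d₁) = 0.462876,  N(−d₂) = 0.690655
price = K·e^{−rT}·N(−d₂) − S·N(−d₁) = 28.051095 − 16.682053 = 11.369041

price(GHJ put K=153.47) = 18.113670
price(QRS put K=44.81) = 11.369041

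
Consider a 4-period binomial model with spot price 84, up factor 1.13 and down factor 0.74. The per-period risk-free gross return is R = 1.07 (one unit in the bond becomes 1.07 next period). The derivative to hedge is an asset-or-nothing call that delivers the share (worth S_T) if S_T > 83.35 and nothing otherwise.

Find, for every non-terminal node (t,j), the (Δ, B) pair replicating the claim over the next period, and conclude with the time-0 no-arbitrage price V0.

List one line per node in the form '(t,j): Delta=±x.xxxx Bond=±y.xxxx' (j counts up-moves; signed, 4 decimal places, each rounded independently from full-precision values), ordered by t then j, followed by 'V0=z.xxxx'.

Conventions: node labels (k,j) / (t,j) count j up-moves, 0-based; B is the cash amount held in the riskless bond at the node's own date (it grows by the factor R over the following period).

(0,0): Delta=1.4521 Bond=-42.9027
(1,0): Delta=2.3137 Bond=-99.4628
(1,1): Delta=1.3495 Bond=-36.1683
(2,0): Delta=0.0000 Bond=0.0000
(2,1): Delta=2.5892 Bond=-125.7753
(2,2): Delta=1.2019 Bond=-22.8682
(3,0): Delta=0.0000 Bond=0.0000
(3,1): Delta=0.0000 Bond=0.0000
(3,2): Delta=2.8974 Bond=-159.0485
(3,3): Delta=1.0000 Bond=0.0000
V0=79.0715

Arbitrage-free pricing uses the up-move probability p* = (R−d)/(u−d) = 0.8462, discounting each step at R = 1.07.
Payoffs at expiry: V(4,0)=0.0000, V(4,1)=0.0000, V(4,2)=0.0000, V(4,3)=89.6905, V(4,4)=136.9598
(3,0): S=34.0388. Δ = (V_up−V_dn)/(S_up−S_dn) = (0.0000−0.0000)/(38.4639−25.1887) = 0.0000. V = [p*·0.0000 + (1−p*)·0.0000]/1.07 = 0.0000. B = V − Δ·S = 0.0000.
(3,1): S=51.9782. Δ = (V_up−V_dn)/(S_up−S_dn) = (0.0000−0.0000)/(58.7354−38.4639) = 0.0000. V = [p*·0.0000 + (1−p*)·0.0000]/1.07 = 0.0000. B = V − Δ·S = 0.0000.
(3,2): S=79.3721. Δ = (V_up−V_dn)/(S_up−S_dn) = (89.6905−0.0000)/(89.6905−58.7354) = 2.8974. V = [p*·89.6905 + (1−p*)·0.0000]/1.07 = 70.9270. B = V − Δ·S = -159.0485.
(3,3): S=121.2033. Δ = (V_up−V_dn)/(S_up−S_dn) = (136.9598−89.6905)/(136.9598−89.6905) = 1.0000. V = [p*·136.9598 + (1−p*)·89.6905]/1.07 = 121.2033. B = V − Δ·S = 0.0000.
(2,0): S=45.9984. Δ = (V_up−V_dn)/(S_up−S_dn) = (0.0000−0.0000)/(51.9782−34.0388) = 0.0000. V = [p*·0.0000 + (1−p*)·0.0000]/1.07 = 0.0000. B = V − Δ·S = 0.0000.
(2,1): S=70.2408. Δ = (V_up−V_dn)/(S_up−S_dn) = (70.9270−0.0000)/(79.3721−51.9782) = 2.5892. V = [p*·70.9270 + (1−p*)·0.0000]/1.07 = 56.0890. B = V − Δ·S = -125.7753.
(2,2): S=107.2596. Δ = (V_up−V_dn)/(S_up−S_dn) = (121.2033−70.9270)/(121.2033−79.3721) = 1.2019. V = [p*·121.2033 + (1−p*)·70.9270]/1.07 = 106.0454. B = V − Δ·S = -22.8682.
(1,0): S=62.1600. Δ = (V_up−V_dn)/(S_up−S_dn) = (56.0890−0.0000)/(70.2408−45.9984) = 2.3137. V = [p*·56.0890 + (1−p*)·0.0000]/1.07 = 44.3550. B = V − Δ·S = -99.4628.
(1,1): S=94.9200. Δ = (V_up−V_dn)/(S_up−S_dn) = (106.0454−56.0890)/(107.2596−70.2408) = 1.3495. V = [p*·106.0454 + (1−p*)·56.0890]/1.07 = 91.9250. B = V − Δ·S = -36.1683.
(0,0): S=84.0000. Δ = (V_up−V_dn)/(S_up−S_dn) = (91.9250−44.3550)/(94.9200−62.1600) = 1.4521. V = [p*·91.9250 + (1−p*)·44.3550]/1.07 = 79.0715. B = V − Δ·S = -42.9027.
Sanity check at the root: Δ(0,0)·S0 + B(0,0) reproduces V0 = 79.0715.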